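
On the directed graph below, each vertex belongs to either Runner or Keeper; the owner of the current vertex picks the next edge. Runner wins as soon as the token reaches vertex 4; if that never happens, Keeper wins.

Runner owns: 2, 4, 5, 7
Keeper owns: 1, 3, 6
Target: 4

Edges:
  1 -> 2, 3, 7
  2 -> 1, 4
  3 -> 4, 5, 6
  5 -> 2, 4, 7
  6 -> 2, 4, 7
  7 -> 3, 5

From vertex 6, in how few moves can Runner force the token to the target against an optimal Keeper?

3

A0 = {4}
A1: add {2, 5} — 2 (Runner) has 2→4; 5 (Runner) has 5→4.
A2: add {7} — 7 (Runner) has 7→5.
A3: add {6} — 6 (Keeper): all of {2, 4, 7} already in.
6 enters the attractor at level 3, so Runner can force the target in 3 moves from there.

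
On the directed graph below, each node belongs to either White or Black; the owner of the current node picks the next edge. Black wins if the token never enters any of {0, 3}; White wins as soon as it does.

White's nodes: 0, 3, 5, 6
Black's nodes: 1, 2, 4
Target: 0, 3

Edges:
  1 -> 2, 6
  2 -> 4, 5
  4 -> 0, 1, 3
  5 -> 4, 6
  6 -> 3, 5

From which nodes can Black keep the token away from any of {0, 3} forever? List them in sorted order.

1, 2, 4

A0 = {0, 3}
A1: add {6} — 6 (White) has 6→3.
A2: add {5} — 5 (White) has 5→6.
A3 = A2; e.g. 1 (Black) can still go to 2. Fixed point.
White's attractor = {0, 3, 5, 6}; Black avoids the target exactly from the complement.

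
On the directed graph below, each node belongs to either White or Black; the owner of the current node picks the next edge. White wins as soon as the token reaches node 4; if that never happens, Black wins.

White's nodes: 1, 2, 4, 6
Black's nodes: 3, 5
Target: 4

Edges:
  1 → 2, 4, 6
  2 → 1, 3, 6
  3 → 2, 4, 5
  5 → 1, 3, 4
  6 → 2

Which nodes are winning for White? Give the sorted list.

1, 2, 4, 6

A0 = {4}
A1: add {1} — 1 (White) has 1→4.
A2: add {2} — 2 (White) has 2→1.
A3: add {6} — 6 (White) has 6→2.
A4 = A3; e.g. 3 (Black) can still go to 5. Fixed point.
White's winning region = {1, 2, 4, 6}.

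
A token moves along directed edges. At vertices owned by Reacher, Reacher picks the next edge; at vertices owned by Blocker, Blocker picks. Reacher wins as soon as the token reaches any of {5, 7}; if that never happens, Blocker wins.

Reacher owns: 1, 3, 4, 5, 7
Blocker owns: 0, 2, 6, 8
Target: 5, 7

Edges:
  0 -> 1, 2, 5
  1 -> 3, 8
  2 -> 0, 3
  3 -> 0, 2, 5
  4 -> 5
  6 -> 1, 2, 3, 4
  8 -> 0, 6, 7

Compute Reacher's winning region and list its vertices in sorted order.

1, 3, 4, 5, 7

A0 = {5, 7}
A1: add {3, 4} — 3 (Reacher) has 3→5; 4 (Reacher) has 4→5.
A2: add {1} — 1 (Reacher) has 1→3.
A3 = A2; e.g. 0 (Blocker) can still go to 2. Fixed point.
Reacher's winning region = {1, 3, 4, 5, 7}.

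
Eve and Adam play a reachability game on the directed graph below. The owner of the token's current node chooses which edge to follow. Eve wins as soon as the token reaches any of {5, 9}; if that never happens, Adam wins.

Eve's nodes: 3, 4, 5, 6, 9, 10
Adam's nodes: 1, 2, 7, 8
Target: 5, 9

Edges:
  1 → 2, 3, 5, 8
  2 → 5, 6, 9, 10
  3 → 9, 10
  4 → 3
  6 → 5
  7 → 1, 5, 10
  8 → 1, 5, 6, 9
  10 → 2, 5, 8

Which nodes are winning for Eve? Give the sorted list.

A0 = {5, 9}
A1: add {3, 6, 10} — 3 (Eve) has 3→9; 6 (Eve) has 6→5; 10 (Eve) has 10→5.
A2: add {2, 4} — 2 (Adam): all of {5, 6, 9, 10} already in; 4 (Eve) has 4→3.
A3 = A2; e.g. 1 (Adam) can still go to 8. Fixed point.
Eve's winning region = {2, 3, 4, 5, 6, 9, 10}.

2, 3, 4, 5, 6, 9, 10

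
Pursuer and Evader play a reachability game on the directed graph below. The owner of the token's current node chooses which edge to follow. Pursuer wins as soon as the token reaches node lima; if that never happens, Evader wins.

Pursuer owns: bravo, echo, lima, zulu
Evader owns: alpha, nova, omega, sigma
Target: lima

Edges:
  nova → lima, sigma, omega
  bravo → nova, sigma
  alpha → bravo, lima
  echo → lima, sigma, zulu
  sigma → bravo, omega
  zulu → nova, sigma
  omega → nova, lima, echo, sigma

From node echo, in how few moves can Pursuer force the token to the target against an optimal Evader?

A0 = {lima}
A1: add {echo} — echo (Pursuer) has echo→lima.
A2 = A1; e.g. nova (Evader) can still go to sigma. Fixed point.
echo enters the attractor at level 1, so Pursuer can force the target in 1 move from there.

1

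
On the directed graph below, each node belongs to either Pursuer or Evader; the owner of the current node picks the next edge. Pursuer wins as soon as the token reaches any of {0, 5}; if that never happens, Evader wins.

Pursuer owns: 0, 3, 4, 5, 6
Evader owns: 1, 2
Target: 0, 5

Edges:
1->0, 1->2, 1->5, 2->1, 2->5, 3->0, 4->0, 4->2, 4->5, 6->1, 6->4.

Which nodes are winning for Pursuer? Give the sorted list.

A0 = {0, 5}
A1: add {3, 4} — 3 (Pursuer) has 3→0; 4 (Pursuer) has 4→0.
A2: add {6} — 6 (Pursuer) has 6→4.
A3 = A2; e.g. 1 (Evader) can still go to 2. Fixed point.
Pursuer's winning region = {0, 3, 4, 5, 6}.

0, 3, 4, 5, 6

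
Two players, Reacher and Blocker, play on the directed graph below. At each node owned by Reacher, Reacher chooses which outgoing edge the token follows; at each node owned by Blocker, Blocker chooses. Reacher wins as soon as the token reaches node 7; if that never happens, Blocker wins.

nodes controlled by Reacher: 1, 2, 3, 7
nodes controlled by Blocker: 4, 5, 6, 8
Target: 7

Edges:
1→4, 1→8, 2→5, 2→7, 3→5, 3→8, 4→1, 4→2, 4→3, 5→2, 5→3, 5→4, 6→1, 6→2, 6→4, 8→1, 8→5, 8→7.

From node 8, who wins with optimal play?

Blocker

A0 = {7}
A1: add {2} — 2 (Reacher) has 2→7.
A2 = A1; e.g. 1 (Reacher) has no edge into A1. Fixed point.
8 never enters the attractor, so Blocker can avoid the target forever.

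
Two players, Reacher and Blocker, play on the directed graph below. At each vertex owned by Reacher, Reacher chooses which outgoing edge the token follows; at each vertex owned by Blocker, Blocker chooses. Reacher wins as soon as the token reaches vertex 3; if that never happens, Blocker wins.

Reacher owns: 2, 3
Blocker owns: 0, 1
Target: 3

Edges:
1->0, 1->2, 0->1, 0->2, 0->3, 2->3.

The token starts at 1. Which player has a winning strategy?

Blocker

A0 = {3}
A1: add {2} — 2 (Reacher) has 2→3.
A2 = A1; e.g. 0 (Blocker) can still go to 1. Fixed point.
1 never enters the attractor, so Blocker can avoid the target forever.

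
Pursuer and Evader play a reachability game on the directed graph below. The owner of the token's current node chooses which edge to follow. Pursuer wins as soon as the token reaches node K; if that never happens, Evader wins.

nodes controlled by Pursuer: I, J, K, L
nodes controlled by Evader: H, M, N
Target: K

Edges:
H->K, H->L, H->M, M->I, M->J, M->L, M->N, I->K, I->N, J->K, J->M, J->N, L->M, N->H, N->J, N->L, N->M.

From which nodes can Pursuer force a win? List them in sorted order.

A0 = {K}
A1: add {I, J} — I (Pursuer) has I→K; J (Pursuer) has J→K.
A2 = A1; e.g. H (Evader) can still go to L. Fixed point.
Pursuer's winning region = {I, J, K}.

I, J, K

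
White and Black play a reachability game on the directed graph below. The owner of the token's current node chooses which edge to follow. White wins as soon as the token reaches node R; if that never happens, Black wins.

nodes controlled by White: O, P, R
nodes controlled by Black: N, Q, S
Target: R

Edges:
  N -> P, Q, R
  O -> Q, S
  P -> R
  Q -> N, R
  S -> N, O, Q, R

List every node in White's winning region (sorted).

A0 = {R}
A1: add {P} — P (White) has P→R.
A2 = A1; e.g. N (Black) can still go to Q. Fixed point.
White's winning region = {P, R}.

P, R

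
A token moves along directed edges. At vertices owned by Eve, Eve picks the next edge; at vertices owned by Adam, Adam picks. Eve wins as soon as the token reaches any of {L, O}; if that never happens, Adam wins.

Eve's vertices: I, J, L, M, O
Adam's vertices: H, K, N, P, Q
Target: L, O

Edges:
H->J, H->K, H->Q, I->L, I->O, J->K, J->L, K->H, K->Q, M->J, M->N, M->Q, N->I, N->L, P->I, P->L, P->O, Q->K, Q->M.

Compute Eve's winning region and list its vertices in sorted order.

I, J, L, M, N, O, P

A0 = {L, O}
A1: add {I, J} — I (Eve) has I→L; J (Eve) has J→L.
A2: add {M, N, P} — M (Eve) has M→J; N (Adam): all of {I, L} already in; P (Adam): all of {I, L, O} already in.
A3 = A2; e.g. H (Adam) can still go to K. Fixed point.
Eve's winning region = {I, J, L, M, N, O, P}.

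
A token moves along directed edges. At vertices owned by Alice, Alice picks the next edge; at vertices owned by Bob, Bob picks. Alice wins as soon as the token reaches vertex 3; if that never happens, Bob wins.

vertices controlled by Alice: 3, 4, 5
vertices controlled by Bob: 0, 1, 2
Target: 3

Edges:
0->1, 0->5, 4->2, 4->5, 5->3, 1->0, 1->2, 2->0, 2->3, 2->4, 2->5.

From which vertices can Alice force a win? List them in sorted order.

A0 = {3}
A1: add {5} — 5 (Alice) has 5→3.
A2: add {4} — 4 (Alice) has 4→5.
A3 = A2; e.g. 0 (Bob) can still go to 1. Fixed point.
Alice's winning region = {3, 4, 5}.

3, 4, 5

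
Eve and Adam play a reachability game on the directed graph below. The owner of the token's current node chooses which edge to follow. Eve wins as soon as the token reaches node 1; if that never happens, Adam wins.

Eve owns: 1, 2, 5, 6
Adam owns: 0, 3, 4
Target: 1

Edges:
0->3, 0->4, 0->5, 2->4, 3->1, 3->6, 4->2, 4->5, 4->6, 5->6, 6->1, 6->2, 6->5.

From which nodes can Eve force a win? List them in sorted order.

A0 = {1}
A1: add {6} — 6 (Eve) has 6→1.
A2: add {3, 5} — 3 (Adam): all of {1, 6} already in; 5 (Eve) has 5→6.
A3 = A2; e.g. 0 (Adam) can still go to 4. Fixed point.
Eve's winning region = {1, 3, 5, 6}.

1, 3, 5, 6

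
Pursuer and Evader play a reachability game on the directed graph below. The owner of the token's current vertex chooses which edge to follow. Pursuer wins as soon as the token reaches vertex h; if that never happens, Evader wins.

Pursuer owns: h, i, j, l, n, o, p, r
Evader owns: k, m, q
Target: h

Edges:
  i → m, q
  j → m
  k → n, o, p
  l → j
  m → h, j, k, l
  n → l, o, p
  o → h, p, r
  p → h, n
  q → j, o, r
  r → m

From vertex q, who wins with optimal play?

Evader

A0 = {h}
A1: add {o, p} — o (Pursuer) has o→h; p (Pursuer) has p→h.
A2: add {n} — n (Pursuer) has n→o.
A3: add {k} — k (Evader): all of {n, o, p} already in.
A4 = A3; e.g. i (Pursuer) has no edge into A3. Fixed point.
q never enters the attractor, so Evader can avoid the target forever.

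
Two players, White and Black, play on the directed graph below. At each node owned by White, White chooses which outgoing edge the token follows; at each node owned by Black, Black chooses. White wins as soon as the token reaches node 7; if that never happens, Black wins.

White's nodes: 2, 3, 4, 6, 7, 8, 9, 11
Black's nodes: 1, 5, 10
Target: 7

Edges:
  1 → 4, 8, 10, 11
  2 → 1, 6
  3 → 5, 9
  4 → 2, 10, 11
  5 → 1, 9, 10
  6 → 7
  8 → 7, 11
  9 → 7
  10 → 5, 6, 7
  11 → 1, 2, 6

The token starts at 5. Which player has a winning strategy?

A0 = {7}
A1: add {6, 8, 9} — 6 (White) has 6→7; 8 (White) has 8→7; 9 (White) has 9→7.
A2: add {2, 3, 11} — 2 (White) has 2→6; 3 (White) has 3→9; 11 (White) has 11→6.
A3: add {4} — 4 (White) has 4→2.
A4 = A3; e.g. 1 (Black) can still go to 10. Fixed point.
5 never enters the attractor, so Black can avoid the target forever.

Black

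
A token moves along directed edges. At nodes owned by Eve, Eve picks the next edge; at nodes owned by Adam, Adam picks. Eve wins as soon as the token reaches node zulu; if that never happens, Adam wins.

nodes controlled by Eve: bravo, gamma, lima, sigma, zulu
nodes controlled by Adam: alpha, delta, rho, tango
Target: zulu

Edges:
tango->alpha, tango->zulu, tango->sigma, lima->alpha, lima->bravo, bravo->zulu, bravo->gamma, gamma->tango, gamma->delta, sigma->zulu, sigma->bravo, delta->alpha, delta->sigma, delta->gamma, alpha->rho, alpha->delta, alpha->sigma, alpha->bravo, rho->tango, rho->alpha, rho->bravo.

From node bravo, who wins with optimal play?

Eve

A0 = {zulu}
A1: add {bravo, sigma} — sigma (Eve) has sigma→zulu; bravo (Eve) has bravo→zulu.
bravo ∈ A1, so Eve can force the target.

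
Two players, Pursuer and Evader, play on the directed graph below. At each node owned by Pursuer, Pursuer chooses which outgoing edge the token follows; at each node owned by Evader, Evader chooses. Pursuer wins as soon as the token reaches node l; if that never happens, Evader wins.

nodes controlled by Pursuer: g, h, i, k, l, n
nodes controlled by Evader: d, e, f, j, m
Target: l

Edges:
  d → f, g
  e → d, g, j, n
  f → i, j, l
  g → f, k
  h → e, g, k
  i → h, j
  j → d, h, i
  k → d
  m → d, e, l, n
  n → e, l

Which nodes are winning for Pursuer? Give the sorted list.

l, n

A0 = {l}
A1: add {n} — n (Pursuer) has n→l.
A2 = A1; e.g. d (Evader) can still go to f. Fixed point.
Pursuer's winning region = {l, n}.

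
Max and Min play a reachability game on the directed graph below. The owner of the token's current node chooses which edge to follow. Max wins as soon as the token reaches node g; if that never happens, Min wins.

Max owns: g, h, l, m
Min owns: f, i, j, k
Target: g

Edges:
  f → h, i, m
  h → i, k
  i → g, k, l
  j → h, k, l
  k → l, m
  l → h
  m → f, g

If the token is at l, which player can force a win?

Min

A0 = {g}
A1: add {m} — m (Max) has m→g.
A2 = A1; e.g. f (Min) can still go to h. Fixed point.
l never enters the attractor, so Min can avoid the target forever.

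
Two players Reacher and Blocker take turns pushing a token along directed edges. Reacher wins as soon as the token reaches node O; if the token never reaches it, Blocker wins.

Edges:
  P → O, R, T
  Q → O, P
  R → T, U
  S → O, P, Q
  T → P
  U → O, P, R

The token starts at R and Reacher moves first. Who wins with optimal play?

Track states (vertex, player-to-move).
A0 = {(O,Reacher), (O,Blocker)}
A1: add {(P,Reacher), (Q,Reacher), (S,Reacher), (U,Reacher)}.
A2: add {(Q,Blocker), (S,Blocker), (T,Blocker)}.
A3: add {(R,Reacher)}.
(R,Reacher) ∈ A3 ⇒ Reacher forces the target.

Reacher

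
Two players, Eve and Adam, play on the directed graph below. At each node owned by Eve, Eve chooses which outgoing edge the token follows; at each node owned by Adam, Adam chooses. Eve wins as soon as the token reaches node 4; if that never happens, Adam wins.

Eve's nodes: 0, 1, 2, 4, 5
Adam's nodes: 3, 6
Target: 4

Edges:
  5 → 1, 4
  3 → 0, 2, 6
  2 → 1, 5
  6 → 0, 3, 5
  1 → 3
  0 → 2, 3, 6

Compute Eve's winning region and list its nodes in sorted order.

0, 2, 4, 5

A0 = {4}
A1: add {5} — 5 (Eve) has 5→4.
A2: add {2} — 2 (Eve) has 2→5.
A3: add {0} — 0 (Eve) has 0→2.
A4 = A3; e.g. 1 (Eve) has no edge into A3. Fixed point.
Eve's winning region = {0, 2, 4, 5}.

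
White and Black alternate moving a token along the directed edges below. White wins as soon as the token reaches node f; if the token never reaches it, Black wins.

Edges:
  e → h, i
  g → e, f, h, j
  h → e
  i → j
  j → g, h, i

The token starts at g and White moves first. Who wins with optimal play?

White

Track states (vertex, player-to-move).
A0 = {(f,White), (f,Black)}
A1: add {(g,White)}.
(g,White) ∈ A1 ⇒ White forces the target.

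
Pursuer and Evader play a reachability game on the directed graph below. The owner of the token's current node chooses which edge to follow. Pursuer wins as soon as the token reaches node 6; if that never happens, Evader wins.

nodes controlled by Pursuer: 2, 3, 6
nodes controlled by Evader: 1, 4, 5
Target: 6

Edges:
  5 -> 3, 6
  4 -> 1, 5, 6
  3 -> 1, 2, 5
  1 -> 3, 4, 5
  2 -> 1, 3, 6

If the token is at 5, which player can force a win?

Pursuer

A0 = {6}
A1: add {2} — 2 (Pursuer) has 2→6.
A2: add {3} — 3 (Pursuer) has 3→2.
A3: add {5} — 5 (Evader): all of {3, 6} already in.
A4 = A3; e.g. 1 (Evader) can still go to 4. Fixed point.
5 ∈ A3, so Pursuer can force the target.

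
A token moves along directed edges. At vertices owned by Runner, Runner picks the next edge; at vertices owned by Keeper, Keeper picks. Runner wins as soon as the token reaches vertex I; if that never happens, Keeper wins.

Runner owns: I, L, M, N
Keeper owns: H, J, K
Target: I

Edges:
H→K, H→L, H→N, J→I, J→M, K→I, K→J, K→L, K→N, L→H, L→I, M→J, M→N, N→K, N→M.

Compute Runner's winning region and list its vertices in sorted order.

I, L

A0 = {I}
A1: add {L} — L (Runner) has L→I.
A2 = A1; e.g. H (Keeper) can still go to K. Fixed point.
Runner's winning region = {I, L}.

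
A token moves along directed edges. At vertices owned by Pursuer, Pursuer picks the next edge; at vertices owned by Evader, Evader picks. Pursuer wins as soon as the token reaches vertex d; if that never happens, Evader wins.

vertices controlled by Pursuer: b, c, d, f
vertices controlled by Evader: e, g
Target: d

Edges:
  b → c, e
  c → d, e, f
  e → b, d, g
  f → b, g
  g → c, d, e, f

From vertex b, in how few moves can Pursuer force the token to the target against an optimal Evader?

2

A0 = {d}
A1: add {c} — c (Pursuer) has c→d.
A2: add {b} — b (Pursuer) has b→c.
b enters the attractor at level 2, so Pursuer can force the target in 2 moves from there.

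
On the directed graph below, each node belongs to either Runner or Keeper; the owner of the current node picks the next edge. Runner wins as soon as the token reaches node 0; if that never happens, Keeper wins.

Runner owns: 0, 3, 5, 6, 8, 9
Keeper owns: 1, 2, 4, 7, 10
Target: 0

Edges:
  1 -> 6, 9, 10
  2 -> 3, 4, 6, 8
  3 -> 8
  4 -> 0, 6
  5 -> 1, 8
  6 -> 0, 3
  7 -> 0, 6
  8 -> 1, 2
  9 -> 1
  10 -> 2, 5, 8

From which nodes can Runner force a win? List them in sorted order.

A0 = {0}
A1: add {6} — 6 (Runner) has 6→0.
A2: add {4, 7} — 4 (Keeper): all of {0, 6} already in; 7 (Keeper): all of {0, 6} already in.
A3 = A2; e.g. 1 (Keeper) can still go to 9. Fixed point.
Runner's winning region = {0, 4, 6, 7}.

0, 4, 6, 7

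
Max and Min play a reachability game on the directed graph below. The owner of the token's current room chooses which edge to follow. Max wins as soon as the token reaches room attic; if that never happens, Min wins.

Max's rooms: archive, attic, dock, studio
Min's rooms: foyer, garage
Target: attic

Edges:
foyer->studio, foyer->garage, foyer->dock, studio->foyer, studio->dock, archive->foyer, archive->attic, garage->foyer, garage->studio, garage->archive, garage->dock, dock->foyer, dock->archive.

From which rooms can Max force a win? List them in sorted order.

A0 = {attic}
A1: add {archive} — archive (Max) has archive→attic.
A2: add {dock} — dock (Max) has dock→archive.
A3: add {studio} — studio (Max) has studio→dock.
A4 = A3; e.g. foyer (Min) can still go to garage. Fixed point.
Max's winning region = {archive, attic, dock, studio}.

archive, attic, dock, studio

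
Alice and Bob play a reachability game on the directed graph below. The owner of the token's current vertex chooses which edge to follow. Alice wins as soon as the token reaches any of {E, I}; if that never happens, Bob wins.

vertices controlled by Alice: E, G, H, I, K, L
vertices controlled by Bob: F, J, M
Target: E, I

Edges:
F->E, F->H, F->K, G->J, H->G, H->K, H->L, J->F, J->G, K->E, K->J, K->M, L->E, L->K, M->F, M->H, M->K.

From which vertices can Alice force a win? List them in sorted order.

A0 = {E, I}
A1: add {K, L} — K (Alice) has K→E; L (Alice) has L→E.
A2: add {H} — H (Alice) has H→K.
A3: add {F} — F (Bob): all of {E, H, K} already in.
A4: add {M} — M (Bob): all of {F, H, K} already in.
A5 = A4; e.g. G (Alice) has no edge into A4. Fixed point.
Alice's winning region = {E, F, H, I, K, L, M}.

E, F, H, I, K, L, M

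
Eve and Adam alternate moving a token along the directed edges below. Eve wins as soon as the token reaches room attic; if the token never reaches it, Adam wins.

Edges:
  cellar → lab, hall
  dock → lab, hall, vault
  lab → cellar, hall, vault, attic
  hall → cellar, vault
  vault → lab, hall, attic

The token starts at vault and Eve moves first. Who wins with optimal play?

Eve

Track states (vertex, player-to-move).
A0 = {(attic,Eve), (attic,Adam)}
A1: add {(lab,Eve), (vault,Eve)}.
(vault,Eve) ∈ A1 ⇒ Eve forces the target.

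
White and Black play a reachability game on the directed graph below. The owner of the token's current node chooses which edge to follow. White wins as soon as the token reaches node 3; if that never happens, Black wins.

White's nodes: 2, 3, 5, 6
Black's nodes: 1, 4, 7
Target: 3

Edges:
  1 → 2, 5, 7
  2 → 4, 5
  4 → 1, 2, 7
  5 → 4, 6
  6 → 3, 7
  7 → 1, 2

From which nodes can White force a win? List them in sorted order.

2, 3, 5, 6

A0 = {3}
A1: add {6} — 6 (White) has 6→3.
A2: add {5} — 5 (White) has 5→6.
A3: add {2} — 2 (White) has 2→5.
A4 = A3; e.g. 1 (Black) can still go to 7. Fixed point.
White's winning region = {2, 3, 5, 6}.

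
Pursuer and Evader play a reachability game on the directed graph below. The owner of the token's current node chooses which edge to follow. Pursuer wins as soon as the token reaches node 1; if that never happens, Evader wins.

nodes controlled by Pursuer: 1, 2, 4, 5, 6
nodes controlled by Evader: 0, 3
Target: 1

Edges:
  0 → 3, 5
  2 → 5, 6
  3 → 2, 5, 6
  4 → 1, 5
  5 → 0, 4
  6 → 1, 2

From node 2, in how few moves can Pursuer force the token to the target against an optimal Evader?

2

A0 = {1}
A1: add {4, 6} — 4 (Pursuer) has 4→1; 6 (Pursuer) has 6→1.
A2: add {2, 5} — 2 (Pursuer) has 2→6; 5 (Pursuer) has 5→4.
2 enters the attractor at level 2, so Pursuer can force the target in 2 moves from there.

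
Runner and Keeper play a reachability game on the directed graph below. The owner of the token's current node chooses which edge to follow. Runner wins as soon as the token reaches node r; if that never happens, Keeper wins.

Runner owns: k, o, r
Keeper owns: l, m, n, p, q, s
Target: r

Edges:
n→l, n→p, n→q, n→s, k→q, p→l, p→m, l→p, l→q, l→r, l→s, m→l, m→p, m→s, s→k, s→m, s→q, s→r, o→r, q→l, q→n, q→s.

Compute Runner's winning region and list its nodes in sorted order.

A0 = {r}
A1: add {o} — o (Runner) has o→r.
A2 = A1; e.g. k (Runner) has no edge into A1. Fixed point.
Runner's winning region = {o, r}.

o, r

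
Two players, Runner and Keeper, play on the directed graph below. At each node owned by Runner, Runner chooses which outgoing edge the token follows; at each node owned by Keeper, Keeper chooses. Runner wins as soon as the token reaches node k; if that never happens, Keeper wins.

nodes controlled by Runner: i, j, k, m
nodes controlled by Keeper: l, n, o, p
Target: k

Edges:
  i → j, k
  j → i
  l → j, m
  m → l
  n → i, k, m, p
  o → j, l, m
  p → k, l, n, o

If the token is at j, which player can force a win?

Runner

A0 = {k}
A1: add {i} — i (Runner) has i→k.
A2: add {j} — j (Runner) has j→i.
A3 = A2; e.g. l (Keeper) can still go to m. Fixed point.
j ∈ A2, so Runner can force the target.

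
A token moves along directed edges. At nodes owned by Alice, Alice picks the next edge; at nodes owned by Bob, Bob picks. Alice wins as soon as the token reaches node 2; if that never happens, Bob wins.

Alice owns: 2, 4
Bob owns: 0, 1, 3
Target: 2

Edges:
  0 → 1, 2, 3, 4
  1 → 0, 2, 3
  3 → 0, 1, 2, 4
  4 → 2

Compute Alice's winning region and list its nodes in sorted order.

2, 4

A0 = {2}
A1: add {4} — 4 (Alice) has 4→2.
A2 = A1; e.g. 0 (Bob) can still go to 1. Fixed point.
Alice's winning region = {2, 4}.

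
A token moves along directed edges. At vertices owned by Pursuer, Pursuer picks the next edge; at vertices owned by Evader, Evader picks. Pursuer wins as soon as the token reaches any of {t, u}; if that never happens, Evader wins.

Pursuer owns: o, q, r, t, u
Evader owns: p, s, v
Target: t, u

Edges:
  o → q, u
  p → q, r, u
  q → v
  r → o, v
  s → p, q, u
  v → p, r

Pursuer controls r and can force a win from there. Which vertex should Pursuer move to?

A0 = {t, u}
A1: add {o} — o (Pursuer) has o→u.
A2: add {r} — r (Pursuer) has r→o.
A3 = A2; e.g. p (Evader) can still go to q. Fixed point.
From r, successor o is in the attractor (rank 1); the other successor v is not.

o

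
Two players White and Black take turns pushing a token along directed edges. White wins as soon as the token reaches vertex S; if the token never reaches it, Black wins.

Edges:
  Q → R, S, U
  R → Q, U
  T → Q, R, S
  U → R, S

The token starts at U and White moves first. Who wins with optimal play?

Track states (vertex, player-to-move).
A0 = {(S,White), (S,Black)}
A1: add {(Q,White), (T,White), (U,White)}.
(U,White) ∈ A1 ⇒ White forces the target.

White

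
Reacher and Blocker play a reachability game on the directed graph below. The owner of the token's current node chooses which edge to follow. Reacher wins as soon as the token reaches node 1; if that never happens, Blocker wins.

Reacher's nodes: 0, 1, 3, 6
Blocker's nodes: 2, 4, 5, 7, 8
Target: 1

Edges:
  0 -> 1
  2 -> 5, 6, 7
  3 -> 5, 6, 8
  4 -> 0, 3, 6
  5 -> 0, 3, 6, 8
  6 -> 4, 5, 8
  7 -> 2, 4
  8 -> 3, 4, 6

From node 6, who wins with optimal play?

Blocker

A0 = {1}
A1: add {0} — 0 (Reacher) has 0→1.
A2 = A1; e.g. 2 (Blocker) can still go to 5. Fixed point.
6 never enters the attractor, so Blocker can avoid the target forever.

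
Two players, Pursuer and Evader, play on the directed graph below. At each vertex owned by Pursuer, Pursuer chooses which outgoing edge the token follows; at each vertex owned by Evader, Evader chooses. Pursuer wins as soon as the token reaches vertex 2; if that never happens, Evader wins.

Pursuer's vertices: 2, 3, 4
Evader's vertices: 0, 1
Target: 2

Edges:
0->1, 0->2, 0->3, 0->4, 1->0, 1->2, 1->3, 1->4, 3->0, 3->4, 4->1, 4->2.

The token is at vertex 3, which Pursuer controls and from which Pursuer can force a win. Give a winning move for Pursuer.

4

A0 = {2}
A1: add {4} — 4 (Pursuer) has 4→2.
A2: add {3} — 3 (Pursuer) has 3→4.
A3 = A2; e.g. 0 (Evader) can still go to 1. Fixed point.
From 3, successor 4 is in the attractor (rank 1); the other successor 0 is not.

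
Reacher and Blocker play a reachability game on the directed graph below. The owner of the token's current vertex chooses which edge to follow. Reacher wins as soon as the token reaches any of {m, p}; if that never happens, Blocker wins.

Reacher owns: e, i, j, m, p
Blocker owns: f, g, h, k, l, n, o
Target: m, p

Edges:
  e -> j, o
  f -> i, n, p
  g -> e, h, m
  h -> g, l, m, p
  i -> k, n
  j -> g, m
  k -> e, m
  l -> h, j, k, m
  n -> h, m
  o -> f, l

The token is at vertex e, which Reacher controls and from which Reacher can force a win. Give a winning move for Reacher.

j

A0 = {m, p}
A1: add {j} — j (Reacher) has j→m.
A2: add {e} — e (Reacher) has e→j.
A3: add {k} — k (Blocker): all of {e, m} already in.
A4: add {i} — i (Reacher) has i→k.
A5 = A4; e.g. f (Blocker) can still go to n. Fixed point.
From e, successor j is in the attractor (rank 1); the other successor o is not.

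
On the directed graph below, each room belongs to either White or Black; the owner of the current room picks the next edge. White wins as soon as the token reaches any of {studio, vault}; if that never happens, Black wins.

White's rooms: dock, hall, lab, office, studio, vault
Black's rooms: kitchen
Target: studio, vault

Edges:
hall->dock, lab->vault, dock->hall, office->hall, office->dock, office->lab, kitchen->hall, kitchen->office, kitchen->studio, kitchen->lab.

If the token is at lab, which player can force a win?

White

A0 = {studio, vault}
A1: add {lab} — lab (White) has lab→vault.
lab ∈ A1, so White can force the target.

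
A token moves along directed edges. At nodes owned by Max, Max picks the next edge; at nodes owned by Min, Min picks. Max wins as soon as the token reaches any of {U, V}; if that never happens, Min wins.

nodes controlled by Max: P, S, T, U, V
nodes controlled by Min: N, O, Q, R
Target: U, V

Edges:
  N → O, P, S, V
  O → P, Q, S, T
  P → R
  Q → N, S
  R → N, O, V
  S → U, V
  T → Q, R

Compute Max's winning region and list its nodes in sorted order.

S, U, V

A0 = {U, V}
A1: add {S} — S (Max) has S→U.
A2 = A1; e.g. N (Min) can still go to O. Fixed point.
Max's winning region = {S, U, V}.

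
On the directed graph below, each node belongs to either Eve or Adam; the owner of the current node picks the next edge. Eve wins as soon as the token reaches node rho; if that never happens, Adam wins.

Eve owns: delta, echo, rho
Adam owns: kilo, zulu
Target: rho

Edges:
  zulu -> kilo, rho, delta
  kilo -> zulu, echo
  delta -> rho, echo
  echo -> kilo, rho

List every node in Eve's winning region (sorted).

delta, echo, rho

A0 = {rho}
A1: add {delta, echo} — delta (Eve) has delta→rho; echo (Eve) has echo→rho.
A2 = A1; e.g. zulu (Adam) can still go to kilo. Fixed point.
Eve's winning region = {delta, echo, rho}.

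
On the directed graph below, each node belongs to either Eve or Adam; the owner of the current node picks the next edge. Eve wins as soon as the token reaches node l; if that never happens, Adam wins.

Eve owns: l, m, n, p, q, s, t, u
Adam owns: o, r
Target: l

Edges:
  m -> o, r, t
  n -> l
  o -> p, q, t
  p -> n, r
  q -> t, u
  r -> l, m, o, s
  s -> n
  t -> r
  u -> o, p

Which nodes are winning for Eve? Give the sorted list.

l, n, p, q, s, u

A0 = {l}
A1: add {n} — n (Eve) has n→l.
A2: add {p, s} — p (Eve) has p→n; s (Eve) has s→n.
A3: add {u} — u (Eve) has u→p.
A4: add {q} — q (Eve) has q→u.
A5 = A4; e.g. m (Eve) has no edge into A4. Fixed point.
Eve's winning region = {l, n, p, q, s, u}.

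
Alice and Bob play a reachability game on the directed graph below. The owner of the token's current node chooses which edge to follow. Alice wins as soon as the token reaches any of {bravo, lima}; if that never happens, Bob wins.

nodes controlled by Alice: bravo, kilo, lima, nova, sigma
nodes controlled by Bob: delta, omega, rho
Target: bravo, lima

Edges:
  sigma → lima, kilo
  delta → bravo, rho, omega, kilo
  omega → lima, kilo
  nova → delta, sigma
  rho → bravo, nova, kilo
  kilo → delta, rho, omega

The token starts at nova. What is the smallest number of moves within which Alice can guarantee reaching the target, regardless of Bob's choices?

A0 = {bravo, lima}
A1: add {sigma} — sigma (Alice) has sigma→lima.
A2: add {nova} — nova (Alice) has nova→sigma.
A3 = A2; e.g. delta (Bob) can still go to rho. Fixed point.
nova enters the attractor at level 2, so Alice can force the target in 2 moves from there.

2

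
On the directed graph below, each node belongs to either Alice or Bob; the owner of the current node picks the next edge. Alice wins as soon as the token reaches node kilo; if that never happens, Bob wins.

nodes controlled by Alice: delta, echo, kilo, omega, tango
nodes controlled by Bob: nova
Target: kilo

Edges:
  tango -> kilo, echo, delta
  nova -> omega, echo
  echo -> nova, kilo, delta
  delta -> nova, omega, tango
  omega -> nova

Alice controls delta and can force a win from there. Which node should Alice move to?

A0 = {kilo}
A1: add {echo, tango} — tango (Alice) has tango→kilo; echo (Alice) has echo→kilo.
A2: add {delta} — delta (Alice) has delta→tango.
A3 = A2; e.g. nova (Bob) can still go to omega. Fixed point.
From delta, successor tango is in the attractor (rank 1); the other successors nova, omega are not.

tango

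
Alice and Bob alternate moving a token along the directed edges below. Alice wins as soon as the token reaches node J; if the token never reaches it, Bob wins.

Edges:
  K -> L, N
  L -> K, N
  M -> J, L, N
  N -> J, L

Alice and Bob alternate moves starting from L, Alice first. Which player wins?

Bob

Track states (vertex, player-to-move).
A0 = {(J,Alice), (J,Bob)}
A1: add {(M,Alice), (N,Alice)}.
A2 = A1; e.g. (K,Alice) stays out. (L,Alice) never enters ⇒ Bob avoids the target.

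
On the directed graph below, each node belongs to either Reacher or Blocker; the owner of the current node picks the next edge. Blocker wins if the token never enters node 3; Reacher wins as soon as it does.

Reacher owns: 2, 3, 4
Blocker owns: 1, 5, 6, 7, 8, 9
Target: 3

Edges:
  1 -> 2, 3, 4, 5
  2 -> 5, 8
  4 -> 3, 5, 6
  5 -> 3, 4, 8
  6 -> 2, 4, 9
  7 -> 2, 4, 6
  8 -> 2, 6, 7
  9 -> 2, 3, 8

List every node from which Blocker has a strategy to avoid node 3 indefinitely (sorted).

1, 2, 5, 6, 7, 8, 9

A0 = {3}
A1: add {4} — 4 (Reacher) has 4→3.
A2 = A1; e.g. 1 (Blocker) can still go to 2. Fixed point.
Reacher's attractor = {3, 4}; Blocker avoids the target exactly from the complement.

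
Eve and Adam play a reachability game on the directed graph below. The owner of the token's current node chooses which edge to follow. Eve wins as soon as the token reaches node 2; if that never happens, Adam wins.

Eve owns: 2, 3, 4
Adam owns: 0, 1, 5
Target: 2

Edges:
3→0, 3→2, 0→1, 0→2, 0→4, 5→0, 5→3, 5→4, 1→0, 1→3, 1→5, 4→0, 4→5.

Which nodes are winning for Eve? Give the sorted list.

A0 = {2}
A1: add {3} — 3 (Eve) has 3→2.
A2 = A1; e.g. 0 (Adam) can still go to 1. Fixed point.
Eve's winning region = {2, 3}.

2, 3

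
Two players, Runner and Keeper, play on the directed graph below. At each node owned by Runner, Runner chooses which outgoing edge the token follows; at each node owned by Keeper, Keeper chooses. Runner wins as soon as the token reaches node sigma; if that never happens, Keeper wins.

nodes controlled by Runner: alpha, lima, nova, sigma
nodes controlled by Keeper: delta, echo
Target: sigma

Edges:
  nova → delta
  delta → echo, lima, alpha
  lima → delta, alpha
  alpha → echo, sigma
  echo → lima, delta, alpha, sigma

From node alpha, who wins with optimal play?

Runner

A0 = {sigma}
A1: add {alpha} — alpha (Runner) has alpha→sigma.
alpha ∈ A1, so Runner can force the target.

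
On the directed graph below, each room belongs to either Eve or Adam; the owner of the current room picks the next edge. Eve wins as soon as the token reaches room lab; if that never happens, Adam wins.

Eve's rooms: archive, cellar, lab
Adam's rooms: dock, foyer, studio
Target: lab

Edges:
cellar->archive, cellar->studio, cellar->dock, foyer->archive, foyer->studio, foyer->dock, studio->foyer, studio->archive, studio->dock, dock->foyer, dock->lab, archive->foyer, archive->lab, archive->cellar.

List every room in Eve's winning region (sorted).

A0 = {lab}
A1: add {archive} — archive (Eve) has archive→lab.
A2: add {cellar} — cellar (Eve) has cellar→archive.
A3 = A2; e.g. foyer (Adam) can still go to studio. Fixed point.
Eve's winning region = {archive, cellar, lab}.

archive, cellar, lab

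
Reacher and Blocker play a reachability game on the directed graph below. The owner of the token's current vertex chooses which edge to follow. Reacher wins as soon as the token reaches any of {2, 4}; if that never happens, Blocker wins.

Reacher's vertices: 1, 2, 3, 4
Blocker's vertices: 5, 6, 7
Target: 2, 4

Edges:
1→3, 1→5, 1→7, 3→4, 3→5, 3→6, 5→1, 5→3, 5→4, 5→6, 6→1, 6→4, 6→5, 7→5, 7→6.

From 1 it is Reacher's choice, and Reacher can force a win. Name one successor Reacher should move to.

3

A0 = {2, 4}
A1: add {3} — 3 (Reacher) has 3→4.
A2: add {1} — 1 (Reacher) has 1→3.
A3 = A2; e.g. 5 (Blocker) can still go to 6. Fixed point.
From 1, successor 3 is in the attractor (rank 1); the other successors 5, 7 are not.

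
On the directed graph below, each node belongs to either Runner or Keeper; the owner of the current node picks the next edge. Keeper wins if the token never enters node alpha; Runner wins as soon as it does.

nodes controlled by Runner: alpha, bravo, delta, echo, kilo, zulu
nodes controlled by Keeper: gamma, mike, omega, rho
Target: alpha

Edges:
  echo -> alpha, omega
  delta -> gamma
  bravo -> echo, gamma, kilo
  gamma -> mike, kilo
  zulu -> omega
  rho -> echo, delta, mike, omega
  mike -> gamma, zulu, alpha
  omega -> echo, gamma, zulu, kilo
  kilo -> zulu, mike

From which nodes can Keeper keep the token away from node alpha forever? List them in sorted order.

delta, gamma, kilo, mike, omega, rho, zulu

A0 = {alpha}
A1: add {echo} — echo (Runner) has echo→alpha.
A2: add {bravo} — bravo (Runner) has bravo→echo.
A3 = A2; e.g. delta (Runner) has no edge into A2. Fixed point.
Runner's attractor = {alpha, bravo, echo}; Keeper avoids the target exactly from the complement.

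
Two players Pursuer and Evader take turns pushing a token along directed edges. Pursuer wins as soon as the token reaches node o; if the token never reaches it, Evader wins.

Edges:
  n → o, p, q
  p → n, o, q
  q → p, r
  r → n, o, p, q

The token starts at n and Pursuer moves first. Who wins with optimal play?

Track states (vertex, player-to-move).
A0 = {(o,Pursuer), (o,Evader)}
A1: add {(n,Pursuer), (p,Pursuer), (r,Pursuer)}.
(n,Pursuer) ∈ A1 ⇒ Pursuer forces the target.

Pursuer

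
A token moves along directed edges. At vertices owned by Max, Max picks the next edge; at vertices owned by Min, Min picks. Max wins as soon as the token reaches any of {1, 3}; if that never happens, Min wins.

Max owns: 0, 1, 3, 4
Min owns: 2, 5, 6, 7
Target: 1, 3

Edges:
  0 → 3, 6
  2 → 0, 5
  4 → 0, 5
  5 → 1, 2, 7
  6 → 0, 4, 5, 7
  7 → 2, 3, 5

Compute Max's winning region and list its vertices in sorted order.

0, 1, 3, 4

A0 = {1, 3}
A1: add {0} — 0 (Max) has 0→3.
A2: add {4} — 4 (Max) has 4→0.
A3 = A2; e.g. 2 (Min) can still go to 5. Fixed point.
Max's winning region = {0, 1, 3, 4}.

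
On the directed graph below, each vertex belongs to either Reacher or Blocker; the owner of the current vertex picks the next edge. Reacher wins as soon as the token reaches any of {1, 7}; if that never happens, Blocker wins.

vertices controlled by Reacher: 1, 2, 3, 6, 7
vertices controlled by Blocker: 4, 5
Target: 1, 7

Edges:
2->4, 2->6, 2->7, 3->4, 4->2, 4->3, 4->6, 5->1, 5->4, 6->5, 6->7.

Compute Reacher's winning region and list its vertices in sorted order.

A0 = {1, 7}
A1: add {2, 6} — 2 (Reacher) has 2→7; 6 (Reacher) has 6→7.
A2 = A1; e.g. 3 (Reacher) has no edge into A1. Fixed point.
Reacher's winning region = {1, 2, 6, 7}.

1, 2, 6, 7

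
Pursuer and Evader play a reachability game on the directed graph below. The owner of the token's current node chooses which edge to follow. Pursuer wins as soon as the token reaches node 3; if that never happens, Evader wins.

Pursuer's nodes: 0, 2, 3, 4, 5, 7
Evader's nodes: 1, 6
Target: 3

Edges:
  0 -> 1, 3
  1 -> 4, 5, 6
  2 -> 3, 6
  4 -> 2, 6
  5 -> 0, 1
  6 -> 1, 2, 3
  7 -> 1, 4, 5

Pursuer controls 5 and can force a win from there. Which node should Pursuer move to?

0

A0 = {3}
A1: add {0, 2} — 0 (Pursuer) has 0→3; 2 (Pursuer) has 2→3.
A2: add {4, 5} — 4 (Pursuer) has 4→2; 5 (Pursuer) has 5→0.
A3: add {7} — 7 (Pursuer) has 7→4.
A4 = A3; e.g. 1 (Evader) can still go to 6. Fixed point.
From 5, successor 0 is in the attractor (rank 1); the other successor 1 is not.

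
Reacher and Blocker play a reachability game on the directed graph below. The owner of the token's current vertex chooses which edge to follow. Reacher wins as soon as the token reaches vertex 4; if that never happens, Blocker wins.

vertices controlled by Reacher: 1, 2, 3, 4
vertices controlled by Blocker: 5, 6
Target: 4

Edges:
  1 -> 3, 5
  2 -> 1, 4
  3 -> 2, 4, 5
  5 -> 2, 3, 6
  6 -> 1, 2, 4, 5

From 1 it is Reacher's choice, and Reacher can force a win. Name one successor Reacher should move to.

3

A0 = {4}
A1: add {2, 3} — 2 (Reacher) has 2→4; 3 (Reacher) has 3→4.
A2: add {1} — 1 (Reacher) has 1→3.
A3 = A2; e.g. 5 (Blocker) can still go to 6. Fixed point.
From 1, successor 3 is in the attractor (rank 1); the other successor 5 is not.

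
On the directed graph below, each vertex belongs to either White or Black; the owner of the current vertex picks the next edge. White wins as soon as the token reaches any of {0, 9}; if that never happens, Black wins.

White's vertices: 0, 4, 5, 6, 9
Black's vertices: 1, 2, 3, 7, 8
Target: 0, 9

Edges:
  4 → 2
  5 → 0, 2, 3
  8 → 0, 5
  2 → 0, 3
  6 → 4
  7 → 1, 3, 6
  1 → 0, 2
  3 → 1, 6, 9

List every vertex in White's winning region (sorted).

A0 = {0, 9}
A1: add {5} — 5 (White) has 5→0.
A2: add {8} — 8 (Black): all of {0, 5} already in.
A3 = A2; e.g. 1 (Black) can still go to 2. Fixed point.
White's winning region = {0, 5, 8, 9}.

0, 5, 8, 9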